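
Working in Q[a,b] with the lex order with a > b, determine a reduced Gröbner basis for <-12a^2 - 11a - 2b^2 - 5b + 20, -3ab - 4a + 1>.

f_1 = -12a^2 - 11a - 2b^2 - 5b + 20, LT = a^2.
f_2 = -3ab - 4a + 1, LT = ab.

S(f_1,f_2): lcm = a^2b. S = -4/3a^2 + 11/12ab + 1/3a + 1/6b^3 + 5/12b^2 - 5/3b.
  reduce S modulo (f_1, f_2):
  remainder 1/3a + 1/6b^3 + 23/36b^2 - 10/9b - 23/12 ≠ 0; add g_3 = 1/3a + 1/6b^3 + 23/36b^2 - 10/9b - 23/12 to the basis.

S(f_2,g_3): lcm = ab. S = 4/3a - 1/2b^4 - 23/12b^3 + 10/3b^2 + 23/4b - 1/3.
  reduce S modulo (f_1, f_2, g_3):
  remainder -1/2b^4 - 31/12b^3 + 7/9b^2 + 367/36b + 22/3 ≠ 0; add g_4 = -1/2b^4 - 31/12b^3 + 7/9b^2 + 367/36b + 22/3 to the basis.

The other S-polynomials (S(f_1,g_3), S(f_1,g_4), S(f_2,g_4), S(g_3,g_4)) all reduce to 0 modulo the current basis, so we have a Gröbner basis.
Inter-reduce: drop elements whose leading term is divisible by another's, tail-reduce, and make monic.

G = {a + 1/2b^3 + 23/12b^2 - 10/3b - 23/4, b^4 + 31/6b^3 - 14/9b^2 - 367/18b - 44/3}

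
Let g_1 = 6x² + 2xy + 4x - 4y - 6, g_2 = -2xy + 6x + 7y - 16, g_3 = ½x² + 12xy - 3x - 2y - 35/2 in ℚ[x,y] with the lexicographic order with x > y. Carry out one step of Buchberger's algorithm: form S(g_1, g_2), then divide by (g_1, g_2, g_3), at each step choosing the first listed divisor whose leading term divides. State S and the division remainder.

S(g_1, g_2) = 3x² + ⅓xy² + 25/6xy - 8x - ⅔y² - y; remainder on division = 5/2x + ½y² + 155/12y - 91/3.

lcm(LM(g_1), LM(g_2)) = x²y.
S = (lcm/LT(g_1))·g_1 − (lcm/LT(g_2))·g_2 = 3x² + ⅓xy² + 25/6xy - 8x - ⅔y² - y.
Reduce S modulo (g_1, g_2, g_3) in that order:
  leading term x²: subtract (½)·g_1 from 3x² + ⅓xy² + 25/6xy - 8x - ⅔y² - y → ⅓xy² + 19/6xy - 10x - ⅔y² + y + 3
  leading term xy²: subtract (-⅙y)·g_2 from ⅓xy² + 19/6xy - 10x - ⅔y² + y + 3 → 25/6xy - 10x + ½y² - 5/3y + 3
  leading term xy: subtract (-25/12)·g_2 from 25/6xy - 10x + ½y² - 5/3y + 3 → 5/2x + ½y² + 155/12y - 91/3
  leading term x: no divisor's leading term divides it; move 5/2x to the remainder.
  leading term y²: no divisor's leading term divides it; move ½y² to the remainder.
  leading term y: no divisor's leading term divides it; move 155/12y to the remainder.
  leading term 1: no divisor's leading term divides it; move -91/3 to the remainder.
The remainder 5/2x + ½y² + 155/12y - 91/3 is nonzero, so it would be added as the next basis element.
This is the inner loop of Buchberger's algorithm — each nonzero remainder becomes a new basis element.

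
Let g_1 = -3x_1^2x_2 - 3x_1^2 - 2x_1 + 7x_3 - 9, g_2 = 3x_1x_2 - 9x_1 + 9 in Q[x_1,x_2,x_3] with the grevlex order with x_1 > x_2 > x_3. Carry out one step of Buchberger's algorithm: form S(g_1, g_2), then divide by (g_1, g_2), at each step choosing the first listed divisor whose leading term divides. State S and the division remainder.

S(g_1, g_2) = 4x_1^2 - 7/3x_1 - 7/3x_3 + 3; remainder on division = 4x_1^2 - 7/3x_1 - 7/3x_3 + 3.

lcm(LM(g_1), LM(g_2)) = x_1^2x_2.
S = (lcm/LT(g_1))·g_1 − (lcm/LT(g_2))·g_2 = 4x_1^2 - 7/3x_1 - 7/3x_3 + 3.
Reduce S modulo (g_1, g_2) in that order:
  leading term x_1^2: no divisor's leading term divides it; move 4x_1^2 to the remainder.
  leading term x_1: no divisor's leading term divides it; move -7/3x_1 to the remainder.
  leading term x_3: no divisor's leading term divides it; move -7/3x_3 to the remainder.
  leading term 1: no divisor's leading term divides it; move 3 to the remainder.
The remainder 4x_1^2 - 7/3x_1 - 7/3x_3 + 3 is nonzero, so it would be added as the next basis element.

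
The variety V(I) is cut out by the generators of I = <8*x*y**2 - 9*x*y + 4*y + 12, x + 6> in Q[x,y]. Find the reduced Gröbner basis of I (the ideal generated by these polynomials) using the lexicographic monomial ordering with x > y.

G = {x + 6, y**2 - 29/24*y - 1/4}

f_1 = 8*x*y**2 - 9*x*y + 4*y + 12, LT = x*y**2.
f_2 = x + 6, LT = x.

S(f_1,f_2): lcm = x*y**2. S = -9/8*x*y - 6*y**2 + 1/2*y + 3/2.
  reduce S modulo (f_1, f_2):
  remainder -6*y**2 + 29/4*y + 3/2 ≠ 0; add g_3 = -6*y**2 + 29/4*y + 3/2 to the basis.

The other S-polynomials (S(f_1,g_3), S(f_2,g_3)) all reduce to 0 modulo the current basis, so we have a Gröbner basis.
Inter-reduce: drop elements whose leading term is divisible by another's, tail-reduce, and make monic.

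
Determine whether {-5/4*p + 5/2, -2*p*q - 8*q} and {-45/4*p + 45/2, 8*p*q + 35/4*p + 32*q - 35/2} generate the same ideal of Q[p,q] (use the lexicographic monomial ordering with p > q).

Equality of ideals is decidable: compute both reduced Gröbner bases (unique for the ordering) and check whether they agree.
Buchberger on the first generating set:
f_1 = -5/4*p + 5/2, LT = p.
f_2 = -2*p*q - 8*q, LT = p*q.

S(f_1,f_2): lcm = p*q. S = -6*q.
  reduce S modulo (f_1, f_2):
  remainder -6*q ≠ 0; add g_3 = -6*q to the basis.

The other S-polynomials (S(f_1,g_3), S(f_2,g_3)) all reduce to 0 modulo the current basis, so we have a Gröbner basis.
Inter-reduce: drop elements whose leading term is divisible by another's, tail-reduce, and make monic.
Reduced Gröbner basis: {p - 2, q}.

Buchberger on the second generating set:
h_1 = -45/4*p + 45/2, LT = p.
h_2 = 8*p*q + 35/4*p + 32*q - 35/2, LT = p*q.

S(h_1,h_2): lcm = p*q. S = -35/32*p - 6*q + 35/16.
  reduce S modulo (h_1, h_2):
  remainder -6*q ≠ 0; add k_3 = -6*q to the basis.

The other S-polynomials (S(h_1,k_3), S(h_2,k_3)) all reduce to 0 modulo the current basis, so we have a Gröbner basis.
Inter-reduce: drop elements whose leading term is divisible by another's, tail-reduce, and make monic.
Reduced Gröbner basis: {p - 2, q}.

Same reduced basis, so the two generating sets span the same ideal.
The choice of monomial ordering does not affect the verdict — as long as both bases are computed under the same ordering, their equality decides ideal equality.

Yes, the ideals are equal.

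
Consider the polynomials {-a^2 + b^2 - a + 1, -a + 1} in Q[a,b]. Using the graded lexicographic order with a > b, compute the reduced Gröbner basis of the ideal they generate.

G = {b^2 - 1, a - 1}

This is the nonlinear analogue of row-reducing a linear system.

f_1 = -a^2 + b^2 - a + 1, LT = a^2.
f_2 = -a + 1, LT = a.

S(f_1,f_2): lcm = a^2. S = -b^2 + 2a - 1.
  leading term b^2: no divisor's leading term divides it; move -b^2 to the remainder.
  leading term a: subtract (-2)·f_2 from 2a - 1 → 1
  leading term 1: no divisor's leading term divides it; move 1 to the remainder.
  remainder -b^2 + 1 ≠ 0; add g_3 = -b^2 + 1 to the basis.

S(f_1,g_3): leading monomials are coprime, so the S-polynomial reduces to 0 (Buchberger's first criterion).
S(f_2,g_3): leading monomials are coprime, so the S-polynomial reduces to 0 (Buchberger's first criterion).
Every S-polynomial of the final basis reduces to 0, so we have a Gröbner basis.
Inter-reduce: drop elements whose leading term is divisible by another's, tail-reduce, and make monic.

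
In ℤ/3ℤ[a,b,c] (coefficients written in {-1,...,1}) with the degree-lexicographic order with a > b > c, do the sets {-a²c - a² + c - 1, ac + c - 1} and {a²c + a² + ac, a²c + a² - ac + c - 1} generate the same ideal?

Yes, the ideals are equal.

Equality of ideals is decidable: compute both reduced Gröbner bases (unique for the ordering) and check whether they agree.
Buchberger on the first generating set:
f_1 = -a²c - a² + c - 1, LT = a²c.
f_2 = ac + c - 1, LT = ac.

S(f_1,f_2): lcm = a²c. S = a² - ac + a - c + 1.
  leading term a²: no divisor's leading term divides it; move a² to the remainder.
  leading term ac: subtract (-1)·f_2 from -ac + a - c + 1 → a
  leading term a: no divisor's leading term divides it; move a to the remainder.
  remainder a² + a ≠ 0; add g_3 = a² + a to the basis.

S(f_1,g_3): lcm = a²c. S = a² - ac - c + 1.
  leading term a²: subtract (1)·g_3 from a² - ac - c + 1 → -ac - a - c + 1
  leading term ac: subtract (-1)·f_2 from -ac - a - c + 1 → -a
  leading term a: no divisor's leading term divides it; move -a to the remainder.
  remainder -a ≠ 0; add g_4 = -a to the basis.

S(f_2,g_3): lcm = a²c. S = -a.
  leading term a: subtract (1)·g_4 from -a → 0
  remainder 0.

S(f_1,g_4): lcm = a²c. S = a² - c + 1.
  leading term a²: subtract (1)·g_3 from a² - c + 1 → -a - c + 1
  leading term a: subtract (1)·g_4 from -a - c + 1 → -c + 1
  leading term c: no divisor's leading term divides it; move -c to the remainder.
  leading term 1: no divisor's leading term divides it; move 1 to the remainder.
  remainder -c + 1 ≠ 0; add g_5 = -c + 1 to the basis.

S(f_2,g_4): lcm = ac. S = c - 1.
  leading term c: subtract (-1)·g_5 from c - 1 → 0
  remainder 0.

S(g_3,g_4): lcm = a². S = a.
  leading term a: subtract (-1)·g_4 from a → 0
  remainder 0.

S(f_1,g_5): lcm = a²c. S = -a² - c + 1.
  leading term a²: subtract (-1)·g_3 from -a² - c + 1 → a - c + 1
  leading term a: subtract (-1)·g_4 from a - c + 1 → -c + 1
  leading term c: subtract (1)·g_5 from -c + 1 → 0
  remainder 0.

S(f_2,g_5): lcm = ac. S = a + c - 1.
  leading term a: subtract (-1)·g_4 from a + c - 1 → c - 1
  leading term c: subtract (-1)·g_5 from c - 1 → 0
  remainder 0.

S(g_3,g_5): leading monomials are coprime, so the S-polynomial reduces to 0 (Buchberger's first criterion).
S(g_4,g_5): leading monomials are coprime, so the S-polynomial reduces to 0 (Buchberger's first criterion).
Every S-polynomial of the final basis reduces to 0, so we have a Gröbner basis.
Inter-reduce: drop elements whose leading term is divisible by another's, tail-reduce, and make monic.
Reduced Gröbner basis: {a, c - 1}.

Buchberger on the second generating set:
h_1 = a²c + a² + ac, LT = a²c.
h_2 = a²c + a² - ac + c - 1, LT = a²c.

S(h_1,h_2): lcm = a²c. S = -ac - c + 1.
  leading term ac: no divisor's leading term divides it; move -ac to the remainder.
  leading term c: no divisor's leading term divides it; move -c to the remainder.
  leading term 1: no divisor's leading term divides it; move 1 to the remainder.
  remainder -ac - c + 1 ≠ 0; add k_3 = -ac - c + 1 to the basis.

S(h_1,k_3): lcm = a²c. S = a² + a.
  leading term a²: no divisor's leading term divides it; move a² to the remainder.
  leading term a: no divisor's leading term divides it; move a to the remainder.
  remainder a² + a ≠ 0; add k_4 = a² + a to the basis.

S(h_2,k_3): lcm = a²c. S = a² + ac + a + c - 1.
  leading term a²: subtract (1)·k_4 from a² + ac + a + c - 1 → ac + c - 1
  leading term ac: subtract (-1)·k_3 from ac + c - 1 → 0
  remainder 0.

S(h_1,k_4): lcm = a²c. S = a².
  leading term a²: subtract (1)·k_4 from a² → -a
  leading term a: no divisor's leading term divides it; move -a to the remainder.
  remainder -a ≠ 0; add k_5 = -a to the basis.

S(h_2,k_4): lcm = a²c. S = a² + ac + c - 1.
  leading term a²: subtract (1)·k_4 from a² + ac + c - 1 → ac - a + c - 1
  leading term ac: subtract (-1)·k_3 from ac - a + c - 1 → -a
  leading term a: subtract (1)·k_5 from -a → 0
  remainder 0.

S(k_3,k_4): lcm = a²c. S = -a.
  leading term a: subtract (1)·k_5 from -a → 0
  remainder 0.

S(h_1,k_5): lcm = a²c. S = a² + ac.
  leading term a²: subtract (1)·k_4 from a² + ac → ac - a
  leading term ac: subtract (-1)·k_3 from ac - a → -a - c + 1
  leading term a: subtract (1)·k_5 from -a - c + 1 → -c + 1
  leading term c: no divisor's leading term divides it; move -c to the remainder.
  leading term 1: no divisor's leading term divides it; move 1 to the remainder.
  remainder -c + 1 ≠ 0; add k_6 = -c + 1 to the basis.

S(h_2,k_5): lcm = a²c. S = a² - ac + c - 1.
  leading term a²: subtract (1)·k_4 from a² - ac + c - 1 → -ac - a + c - 1
  leading term ac: subtract (1)·k_3 from -ac - a + c - 1 → -a - c + 1
  leading term a: subtract (1)·k_5 from -a - c + 1 → -c + 1
  leading term c: subtract (1)·k_6 from -c + 1 → 0
  remainder 0.

S(k_3,k_5): lcm = ac. S = c - 1.
  leading term c: subtract (-1)·k_6 from c - 1 → 0
  remainder 0.

S(k_4,k_5): lcm = a². S = a.
  leading term a: subtract (-1)·k_5 from a → 0
  remainder 0.

S(h_1,k_6): lcm = a²c. S = -a² + ac.
  leading term a²: subtract (-1)·k_4 from -a² + ac → ac + a
  leading term ac: subtract (-1)·k_3 from ac + a → a - c + 1
  leading term a: subtract (-1)·k_5 from a - c + 1 → -c + 1
  leading term c: subtract (1)·k_6 from -c + 1 → 0
  remainder 0.

S(h_2,k_6): lcm = a²c. S = -a² - ac + c - 1.
  leading term a²: subtract (-1)·k_4 from -a² - ac + c - 1 → -ac + a + c - 1
  leading term ac: subtract (1)·k_3 from -ac + a + c - 1 → a - c + 1
  leading term a: subtract (-1)·k_5 from a - c + 1 → -c + 1
  leading term c: subtract (1)·k_6 from -c + 1 → 0
  remainder 0.

S(k_3,k_6): lcm = ac. S = a + c - 1.
  leading term a: subtract (-1)·k_5 from a + c - 1 → c - 1
  leading term c: subtract (-1)·k_6 from c - 1 → 0
  remainder 0.

S(k_4,k_6): leading monomials are coprime, so the S-polynomial reduces to 0 (Buchberger's first criterion).
S(k_5,k_6): leading monomials are coprime, so the S-polynomial reduces to 0 (Buchberger's first criterion).
Every S-polynomial of the final basis reduces to 0, so we have a Gröbner basis.
Inter-reduce: drop elements whose leading term is divisible by another's, tail-reduce, and make monic.
Reduced Gröbner basis: {a, c - 1}.

The two bases agree; hence the ideals are identical.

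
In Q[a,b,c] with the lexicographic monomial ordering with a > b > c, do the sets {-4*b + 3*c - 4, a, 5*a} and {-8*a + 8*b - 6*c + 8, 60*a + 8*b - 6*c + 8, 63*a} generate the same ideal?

For a fixed monomial order, each ideal has a unique reduced Gröbner basis; comparing bases decides equality.
Buchberger on the first generating set:
f_1 = -4*b + 3*c - 4, LT = b.
f_2 = a, LT = a.
f_3 = 5*a, LT = a.

The S-polynomials (S(f_1,f_2), S(f_1,f_3), S(f_2,f_3)) all reduce to 0 modulo the current basis, so we have a Gröbner basis.
Inter-reduce: drop elements whose leading term is divisible by another's, tail-reduce, and make monic.
Reduced Gröbner basis: {a, b - 3/4*c + 1}.

Buchberger on the second generating set:
h_1 = -8*a + 8*b - 6*c + 8, LT = a.
h_2 = 60*a + 8*b - 6*c + 8, LT = a.
h_3 = 63*a, LT = a.

S(h_1,h_2): lcm = a. S = -17/15*b + 17/20*c - 17/15.
  reduce S modulo (h_1, h_2, h_3):
  remainder -17/15*b + 17/20*c - 17/15 ≠ 0; add k_4 = -17/15*b + 17/20*c - 17/15 to the basis.

The other S-polynomials (S(h_1,h_3), S(h_2,h_3), S(h_1,k_4), S(h_2,k_4), S(h_3,k_4)) all reduce to 0 modulo the current basis, so we have a Gröbner basis.
Inter-reduce: drop elements whose leading term is divisible by another's, tail-reduce, and make monic.
Reduced Gröbner basis: {a, b - 3/4*c + 1}.

Same reduced basis, so the two generating sets span the same ideal.
The choice of monomial ordering does not affect the verdict — as long as both bases are computed under the same ordering, their equality decides ideal equality.

Yes, the ideals are equal.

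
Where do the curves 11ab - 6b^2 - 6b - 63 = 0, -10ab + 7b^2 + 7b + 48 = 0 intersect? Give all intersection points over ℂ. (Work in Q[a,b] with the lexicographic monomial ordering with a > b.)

{(-3, -3), (9/2, 2)}

Compute a lex Gröbner basis by Buchberger's algorithm.
f_1 = 11ab - 6b^2 - 6b - 63, LT = ab.
f_2 = -10ab + 7b^2 + 7b + 48, LT = ab.

S(f_1,f_2): lcm = ab. S = 17/110b^2 + 17/110b - 51/55.
  leading term b^2: no divisor's leading term divides it; move 17/110b^2 to the remainder.
  leading term b: no divisor's leading term divides it; move 17/110b to the remainder.
  leading term 1: no divisor's leading term divides it; move -51/55 to the remainder.
  remainder 17/110b^2 + 17/110b - 51/55 ≠ 0; add h_3 = 17/110b^2 + 17/110b - 51/55 to the basis.

S(f_1,h_3): lcm = ab^2. S = -ab + 6a - 6/11b^3 - 6/11b^2 - 63/11b.
  leading term ab: subtract (-1/11)·f_1 from -ab + 6a - 6/11b^3 - 6/11b^2 - 63/11b → 6a - 6/11b^3 - 12/11b^2 - 69/11b - 63/11
  leading term a: no divisor's leading term divides it; move 6a to the remainder.
  leading term b^3: subtract (-60/17b)·h_3 from -6/11b^3 - 12/11b^2 - 69/11b - 63/11 → -6/11b^2 - 105/11b - 63/11
  leading term b^2: subtract (-60/17)·h_3 from -6/11b^2 - 105/11b - 63/11 → -9b - 9
  leading term b: no divisor's leading term divides it; move -9b to the remainder.
  leading term 1: no divisor's leading term divides it; move -9 to the remainder.
  remainder 6a - 9b - 9 ≠ 0; add h_4 = 6a - 9b - 9 to the basis.

The other S-polynomials (S(f_2,h_3), S(f_1,h_4), S(f_2,h_4), S(h_3,h_4)) all reduce to 0 modulo the current basis, so we have a Gröbner basis.
Inter-reduce: drop elements whose leading term is divisible by another's, tail-reduce, and make monic.
Reduced Gröbner basis: {a - 3/2b - 3/2, b^2 + b - 6}.

The lex basis is triangular: the last element involves only b. Solving b^2 + b - 6 = 0 gives b ∈ {-3, 2}; substituting each value into the earlier elements determines the remaining variables.
  b = -3: the earlier basis element becomes a + 3 = 0, giving a = -3 — point (-3, -3).
  b = 2: the earlier basis element becomes a - 9/2 = 0, giving a = 9/2 — point (9/2, 2).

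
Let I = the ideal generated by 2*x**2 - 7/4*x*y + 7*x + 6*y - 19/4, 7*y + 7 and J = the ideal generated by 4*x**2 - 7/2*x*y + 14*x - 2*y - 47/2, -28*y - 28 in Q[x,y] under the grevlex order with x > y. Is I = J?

Since reduced Gröbner bases are canonical representatives of ideals under a given ordering, it suffices to compute and compare them.
Buchberger on the first generating set:
f_1 = 2*x**2 - 7/4*x*y + 7*x + 6*y - 19/4, LT = x**2.
f_2 = 7*y + 7, LT = y.

The S-polynomials (S(f_1,f_2)) all reduce to 0 modulo the current basis, so we have a Gröbner basis.
Inter-reduce: drop elements whose leading term is divisible by another's, tail-reduce, and make monic.
Reduced Gröbner basis: {x**2 + 35/8*x - 43/8, y + 1}.

Buchberger on the second generating set:
h_1 = 4*x**2 - 7/2*x*y + 14*x - 2*y - 47/2, LT = x**2.
h_2 = -28*y - 28, LT = y.

The S-polynomials (S(h_1,h_2)) all reduce to 0 modulo the current basis, so we have a Gröbner basis.
Inter-reduce: drop elements whose leading term is divisible by another's, tail-reduce, and make monic.
Reduced Gröbner basis: {x**2 + 35/8*x - 43/8, y + 1}.

These coincide, so the ideals are equal.

Yes, the ideals are equal.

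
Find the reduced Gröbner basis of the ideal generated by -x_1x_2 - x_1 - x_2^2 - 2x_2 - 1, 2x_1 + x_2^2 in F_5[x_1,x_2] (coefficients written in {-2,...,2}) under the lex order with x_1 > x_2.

G = {x_1 - 2x_2^2, x_2^3 - x_2^2 + x_2 - 2}

f_1 = -x_1x_2 - x_1 - x_2^2 - 2x_2 - 1, LT = x_1x_2.
f_2 = 2x_1 + x_2^2, LT = x_1.

S(f_1,f_2): lcm = x_1x_2. S = x_1 + 2x_2^3 + x_2^2 + 2x_2 + 1.
  leading term x_1: subtract (-2)·f_2 from x_1 + 2x_2^3 + x_2^2 + 2x_2 + 1 → 2x_2^3 - 2x_2^2 + 2x_2 + 1
  leading term x_2^3: no divisor's leading term divides it; move 2x_2^3 to the remainder.
  leading term x_2^2: no divisor's leading term divides it; move -2x_2^2 to the remainder.
  leading term x_2: no divisor's leading term divides it; move 2x_2 to the remainder.
  leading term 1: no divisor's leading term divides it; move 1 to the remainder.
  remainder 2x_2^3 - 2x_2^2 + 2x_2 + 1 ≠ 0; add g_3 = 2x_2^3 - 2x_2^2 + 2x_2 + 1 to the basis.

S(f_1,g_3): lcm = x_1x_2^3. S = 2x_1x_2^2 - x_1x_2 + 2x_1 + x_2^4 + 2x_2^3 + x_2^2.
  leading term x_1x_2^2: subtract (-2x_2)·f_1 from 2x_1x_2^2 - x_1x_2 + 2x_1 + x_2^4 + 2x_2^3 + x_2^2 → 2x_1x_2 + 2x_1 + x_2^4 + 2x_2^2 - 2x_2
  leading term x_1x_2: subtract (-2)·f_1 from 2x_1x_2 + 2x_1 + x_2^4 + 2x_2^2 - 2x_2 → x_2^4 - x_2 - 2
  leading term x_2^4: subtract (-2x_2)·g_3 from x_2^4 - x_2 - 2 → x_2^3 - x_2^2 + x_2 - 2
  leading term x_2^3: subtract (-2)·g_3 from x_2^3 - x_2^2 + x_2 - 2 → 0
  remainder 0.

S(f_2,g_3): leading monomials are coprime, so the S-polynomial reduces to 0 (Buchberger's first criterion).
Every S-polynomial of the final basis reduces to 0, so we have a Gröbner basis.
Inter-reduce: drop elements whose leading term is divisible by another's, tail-reduce, and make monic.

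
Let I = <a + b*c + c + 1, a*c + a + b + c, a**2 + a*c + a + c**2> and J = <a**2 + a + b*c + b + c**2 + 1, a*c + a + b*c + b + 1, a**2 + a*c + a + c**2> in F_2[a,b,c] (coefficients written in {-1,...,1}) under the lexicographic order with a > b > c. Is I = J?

No, the ideals differ.

For a fixed monomial order, each ideal has a unique reduced Gröbner basis; comparing bases decides equality.
Buchberger on the first generating set:
f_1 = a + b*c + c + 1, LT = a.
f_2 = a*c + a + b + c, LT = a*c.
f_3 = a**2 + a*c + a + c**2, LT = a**2.

S(f_1,f_2): lcm = a*c. S = a + b*c**2 + b + c**2.
  reduce S modulo (f_1, f_2, f_3):
  remainder b*c**2 + b*c + b + c**2 + c + 1 ≠ 0; add g_4 = b*c**2 + b*c + b + c**2 + c + 1 to the basis.

S(f_1,f_3): lcm = a**2. S = a*b*c + c**2.
  reduce S modulo (f_1, f_2, f_3, g_4):
  remainder b**2*c + b**2 + b + c**2 ≠ 0; add g_5 = b**2*c + b**2 + b + c**2 to the basis.

S(f_2,f_3): lcm = a**2*c. S = a**2 + a*b + a*c**2 + c**3.
  reduce S modulo (f_1, f_2, f_3, g_4, g_5):
  remainder b**2 + b*c + c**3 + c**2 + c + 1 ≠ 0; add g_6 = b**2 + b*c + c**3 + c**2 + c + 1 to the basis.

S(g_4,g_6): lcm = b**2*c**2. S = b**2*c + b**2 + b*c**3 + b*c**2 + b*c + b + c**5 + c**4 + c**3 + c**2.
  reduce S modulo (f_1, f_2, f_3, g_4, g_5, g_6):
  remainder c**5 + c**4 + c**2 + c ≠ 0; add g_7 = c**5 + c**4 + c**2 + c to the basis.

S(g_5,g_6): lcm = b**2*c. S = b**2 + b*c**2 + b + c**4 + c**3 + c.
  reduce S modulo (f_1, f_2, f_3, g_4, g_5, g_6, g_7):
  remainder c**4 + c ≠ 0; add g_8 = c**4 + c to the basis.

The other S-polynomials (S(f_1,g_4), S(f_2,g_4), S(f_3,g_4), S(f_1,g_5), S(f_2,g_5), S(f_3,g_5), S(g_4,g_5), S(f_1,g_6), S(f_2,g_6), S(f_3,g_6), S(f_1,g_7), S(f_2,g_7), S(f_3,g_7), S(g_4,g_7), S(g_5,g_7), S(g_6,g_7), S(f_1,g_8), S(f_2,g_8), S(f_3,g_8), S(g_4,g_8), S(g_5,g_8), S(g_6,g_8), S(g_7,g_8)) all reduce to 0 modulo the current basis, so we have a Gröbner basis.
Inter-reduce: drop elements whose leading term is divisible by another's, tail-reduce, and make monic.
Reduced Gröbner basis: {a + b*c + c + 1, b**2 + b*c + c**3 + c**2 + c + 1, b*c**2 + b*c + b + c**2 + c + 1, c**4 + c}.

Buchberger on the second generating set:
h_1 = a**2 + a + b*c + b + c**2 + 1, LT = a**2.
h_2 = a*c + a + b*c + b + 1, LT = a*c.
h_3 = a**2 + a*c + a + c**2, LT = a**2.

S(h_1,h_2): lcm = a**2*c. S = a**2 + a*b*c + a*b + a*c + a + b*c**2 + b*c + c**3 + c.
  reduce S modulo (h_1, h_2, h_3):
  remainder a + b**2*c + b**2 + b*c**2 + b*c + b + c**3 + c**2 + c ≠ 0; add k_4 = a + b**2*c + b**2 + b*c**2 + b*c + b + c**3 + c**2 + c to the basis.

S(h_1,h_3): lcm = a**2. S = a*c + b*c + b + 1.
  reduce S modulo (h_1, h_2, h_3, k_4):
  remainder b**2*c + b**2 + b*c**2 + b*c + b + c**3 + c**2 + c ≠ 0; add k_5 = b**2*c + b**2 + b*c**2 + b*c + b + c**3 + c**2 + c to the basis.

S(h_2,h_3): lcm = a**2*c. S = a**2 + a*b*c + a*b + a*c**2 + a*c + a + c**3.
  reduce S modulo (h_1, h_2, h_3, k_4, k_5):
  remainder b*c + b + 1 ≠ 0; add k_6 = b*c + b + 1 to the basis.

S(h_2,k_5): lcm = a*b**2*c. S = a*b*c**2 + a*b*c + a*b + a*c**3 + a*c**2 + a*c + b**3*c + b**3 + b**2.
  reduce S modulo (h_1, h_2, h_3, k_4, k_5, k_6):
  remainder c**2 ≠ 0; add k_7 = c**2 to the basis.

S(k_5,k_7): lcm = b**2*c**2. S = b**2*c + b*c**3 + b*c**2 + b*c + c**4 + c**3 + c**2.
  reduce S modulo (h_1, h_2, h_3, k_4, k_5, k_6, k_7):
  remainder b**2 + 1 ≠ 0; add k_8 = b**2 + 1 to the basis.

S(k_6,k_7): lcm = b*c**2. S = b*c + c.
  reduce S modulo (h_1, h_2, h_3, k_4, k_5, k_6, k_7, k_8):
  remainder b + c + 1 ≠ 0; add k_9 = b + c + 1 to the basis.

The other S-polynomials (S(h_1,k_4), S(h_2,k_4), S(h_3,k_4), S(h_1,k_5), S(h_3,k_5), S(k_4,k_5), S(h_1,k_6), S(h_2,k_6), S(h_3,k_6), S(k_4,k_6), S(k_5,k_6), S(h_1,k_7), S(h_2,k_7), S(h_3,k_7), S(k_4,k_7), S(h_1,k_8), S(h_2,k_8), S(h_3,k_8), S(k_4,k_8), S(k_5,k_8), S(k_6,k_8), S(k_7,k_8), S(h_1,k_9), S(h_2,k_9), S(h_3,k_9), S(k_4,k_9), S(k_5,k_9), S(k_6,k_9), S(k_7,k_9), S(k_8,k_9)) all reduce to 0 modulo the current basis, so we have a Gröbner basis.
Inter-reduce: drop elements whose leading term is divisible by another's, tail-reduce, and make monic.
Reduced Gröbner basis: {a, b + c + 1, c**2}.

These differ, so the ideals are not equal.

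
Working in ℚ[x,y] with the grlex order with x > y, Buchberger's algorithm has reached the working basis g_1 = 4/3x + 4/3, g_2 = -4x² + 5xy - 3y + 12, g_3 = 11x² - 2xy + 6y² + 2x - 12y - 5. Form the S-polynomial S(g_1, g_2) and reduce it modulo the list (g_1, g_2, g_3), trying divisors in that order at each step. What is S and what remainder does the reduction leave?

S(g_1, g_2) = 5/4xy + x - ¾y + 3; remainder on division = -2y + 2.

lcm(LM(g_1), LM(g_2)) = x².
S = (lcm/LT(g_1))·g_1 − (lcm/LT(g_2))·g_2 = 5/4xy + x - ¾y + 3.
Reduce S modulo (g_1, g_2, g_3) in that order:
  leading term xy: subtract (15/16y)·g_1 from 5/4xy + x - ¾y + 3 → x - 2y + 3
  leading term x: subtract (¾)·g_1 from x - 2y + 3 → -2y + 2
  leading term y: no divisor's leading term divides it; move -2y to the remainder.
  leading term 1: no divisor's leading term divides it; move 2 to the remainder.
The remainder -2y + 2 is nonzero, so it would be added as the next basis element.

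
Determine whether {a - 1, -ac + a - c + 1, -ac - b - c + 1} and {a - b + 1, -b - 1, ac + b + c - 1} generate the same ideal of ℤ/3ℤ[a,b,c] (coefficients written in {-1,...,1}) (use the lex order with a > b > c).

Yes, the ideals are equal.

Since reduced Gröbner bases are canonical representatives of ideals under a given ordering, it suffices to compute and compare them.
Buchberger on the first generating set:
f_1 = a - 1, LT = a.
f_2 = -ac + a - c + 1, LT = ac.
f_3 = -ac - b - c + 1, LT = ac.

S(f_1,f_2): lcm = ac. S = a + c + 1.
  leading term a: subtract (1)·f_1 from a + c + 1 → c - 1
  leading term c: no divisor's leading term divides it; move c to the remainder.
  leading term 1: no divisor's leading term divides it; move -1 to the remainder.
  remainder c - 1 ≠ 0; add g_4 = c - 1 to the basis.

S(f_1,f_3): lcm = ac. S = -b + c + 1.
  leading term b: no divisor's leading term divides it; move -b to the remainder.
  leading term c: subtract (1)·g_4 from c + 1 → -1
  leading term 1: no divisor's leading term divides it; move -1 to the remainder.
  remainder -b - 1 ≠ 0; add g_5 = -b - 1 to the basis.

The other S-polynomials (S(f_2,f_3), S(f_1,g_4), S(f_2,g_4), S(f_3,g_4), S(f_1,g_5), S(f_2,g_5), S(f_3,g_5), S(g_4,g_5)) all reduce to 0 modulo the current basis, so we have a Gröbner basis.
Inter-reduce: drop elements whose leading term is divisible by another's, tail-reduce, and make monic.
Reduced Gröbner basis: {a - 1, b + 1, c - 1}.

Buchberger on the second generating set:
h_1 = a - b + 1, LT = a.
h_2 = -b - 1, LT = b.
h_3 = ac + b + c - 1, LT = ac.

S(h_1,h_3): lcm = ac. S = -bc - b + 1.
  leading term bc: subtract (c)·h_2 from -bc - b + 1 → -b + c + 1
  leading term b: subtract (1)·h_2 from -b + c + 1 → c - 1
  leading term c: no divisor's leading term divides it; move c to the remainder.
  leading term 1: no divisor's leading term divides it; move -1 to the remainder.
  remainder c - 1 ≠ 0; add k_4 = c - 1 to the basis.

The other S-polynomials (S(h_1,h_2), S(h_2,h_3), S(h_1,k_4), S(h_2,k_4), S(h_3,k_4)) all reduce to 0 modulo the current basis, so we have a Gröbner basis.
Inter-reduce: drop elements whose leading term is divisible by another's, tail-reduce, and make monic.
Reduced Gröbner basis: {a - 1, b + 1, c - 1}.

The two bases agree; hence the ideals are identical.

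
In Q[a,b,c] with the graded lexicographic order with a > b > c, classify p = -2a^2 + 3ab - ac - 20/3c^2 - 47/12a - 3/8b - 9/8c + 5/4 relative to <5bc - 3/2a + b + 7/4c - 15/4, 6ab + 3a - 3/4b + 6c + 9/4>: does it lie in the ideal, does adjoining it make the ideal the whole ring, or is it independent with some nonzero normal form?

-2a^2 + 3ab - ac - 20/3c^2 - 47/12a - 3/8b - 9/8c + 5/4 lies in I (it reduces to 0).

First compute the reduced Gröbner basis of I by Buchberger's algorithm.
f_1 = 5bc - 3/2a + b + 7/4c - 15/4, LT = bc.
f_2 = 6ab + 3a - 3/4b + 6c + 9/4, LT = ab.

S(f_1,f_2): lcm = abc. S = -3/10a^2 + 1/5ab - 3/20ac + 1/8bc - c^2 - 3/4a - 3/8c.
  leading term a^2: no divisor's leading term divides it; move -3/10a^2 to the remainder.
  leading term ab: subtract (1/30)·f_2 from 1/5ab - 3/20ac + 1/8bc - c^2 - 3/4a - 3/8c → -3/20ac + 1/8bc - c^2 - 17/20a + 1/40b - 23/40c - 3/40
  leading term ac: no divisor's leading term divides it; move -3/20ac to the remainder.
  leading term bc: subtract (1/40)·f_1 from 1/8bc - c^2 - 17/20a + 1/40b - 23/40c - 3/40 → -c^2 - 13/16a - 99/160c + 3/160
  leading term c^2: no divisor's leading term divides it; move -c^2 to the remainder.
  leading term a: no divisor's leading term divides it; move -13/16a to the remainder.
  leading term c: no divisor's leading term divides it; move -99/160c to the remainder.
  leading term 1: no divisor's leading term divides it; move 3/160 to the remainder.
  remainder -3/10a^2 - 3/20ac - c^2 - 13/16a - 99/160c + 3/160 ≠ 0; add h_3 = -3/10a^2 - 3/20ac - c^2 - 13/16a - 99/160c + 3/160 to the basis.

The other S-polynomials (S(f_1,h_3), S(f_2,h_3)) all reduce to 0 modulo the current basis, so we have a Gröbner basis.
Inter-reduce: drop elements whose leading term is divisible by another's, tail-reduce, and make monic.
Reduced Gröbner basis: {a^2 + 1/2ac + 10/3c^2 + 65/24a + 33/16c - 1/16, ab + 1/2a - 1/8b + c + 3/8, bc - 3/10a + 1/5b + 7/20c - 3/4}.
Label its elements g_1 = a^2 + 1/2ac + 10/3c^2 + 65/24a + 33/16c - 1/16, g_2 = ab + 1/2a - 1/8b + c + 3/8, g_3 = bc - 3/10a + 1/5b + 7/20c - 3/4.

Reduce p = -2a^2 + 3ab - ac - 20/3c^2 - 47/12a - 3/8b - 9/8c + 5/4 modulo G:
  leading term a^2: subtract (-2)·g_1 from -2a^2 + 3ab - ac - 20/3c^2 - 47/12a - 3/8b - 9/8c + 5/4 → 3ab + 3/2a - 3/8b + 3c + 9/8
  leading term ab: subtract (3)·g_2 from 3ab + 3/2a - 3/8b + 3c + 9/8 → 0
  normal form = 0.
Since the normal form is 0, p ∈ I.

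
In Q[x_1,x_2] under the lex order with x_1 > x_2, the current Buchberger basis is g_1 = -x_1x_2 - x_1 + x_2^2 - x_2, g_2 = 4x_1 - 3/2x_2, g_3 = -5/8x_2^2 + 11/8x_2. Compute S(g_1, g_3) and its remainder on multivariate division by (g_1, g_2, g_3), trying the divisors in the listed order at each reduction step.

lcm(LM(g_1), LM(g_3)) = x_1x_2^2.
S = (lcm/LT(g_1))·g_1 − (lcm/LT(g_3))·g_3 = 16/5x_1x_2 - x_2^3 + x_2^2.
Reduce S modulo (g_1, g_2, g_3) in that order:
  leading term x_1x_2: subtract (-16/5)·g_1 from 16/5x_1x_2 - x_2^3 + x_2^2 → -16/5x_1 - x_2^3 + 21/5x_2^2 - 16/5x_2
  leading term x_1: subtract (-4/5)·g_2 from -16/5x_1 - x_2^3 + 21/5x_2^2 - 16/5x_2 → -x_2^3 + 21/5x_2^2 - 22/5x_2
  leading term x_2^3: subtract (8/5x_2)·g_3 from -x_2^3 + 21/5x_2^2 - 22/5x_2 → 2x_2^2 - 22/5x_2
  leading term x_2^2: subtract (-16/5)·g_3 from 2x_2^2 - 22/5x_2 → 0
The remainder is 0, so this S-polynomial contributes no new basis element.
An S-polynomial is built so that the two leading terms cancel; whether anything survives reduction is exactly the Gröbner-basis criterion.

S(g_1, g_3) = 16/5x_1x_2 - x_2^3 + x_2^2; remainder on division = 0.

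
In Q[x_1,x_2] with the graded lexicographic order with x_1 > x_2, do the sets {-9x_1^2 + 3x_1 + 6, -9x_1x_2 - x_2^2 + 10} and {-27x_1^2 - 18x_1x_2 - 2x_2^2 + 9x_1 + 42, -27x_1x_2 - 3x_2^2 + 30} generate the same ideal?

No, the ideals differ.

Two ideals are equal iff their reduced Gröbner bases coincide (the reduced basis is unique for a fixed ordering).
Buchberger on the first generating set:
f_1 = -9x_1^2 + 3x_1 + 6, LT = x_1^2.
f_2 = -9x_1x_2 - x_2^2 + 10, LT = x_1x_2.

S(f_1,f_2): lcm = x_1^2x_2. S = -1/9x_1x_2^2 - 1/3x_1x_2 + 10/9x_1 - 2/3x_2.
  leading term x_1x_2^2: subtract (1/81x_2)·f_2 from -1/9x_1x_2^2 - 1/3x_1x_2 + 10/9x_1 - 2/3x_2 → 1/81x_2^3 - 1/3x_1x_2 + 10/9x_1 - 64/81x_2
  leading term x_2^3: no divisor's leading term divides it; move 1/81x_2^3 to the remainder.
  leading term x_1x_2: subtract (1/27)·f_2 from -1/3x_1x_2 + 10/9x_1 - 64/81x_2 → 1/27x_2^2 + 10/9x_1 - 64/81x_2 - 10/27
  leading term x_2^2: no divisor's leading term divides it; move 1/27x_2^2 to the remainder.
  leading term x_1: no divisor's leading term divides it; move 10/9x_1 to the remainder.
  leading term x_2: no divisor's leading term divides it; move -64/81x_2 to the remainder.
  leading term 1: no divisor's leading term divides it; move -10/27 to the remainder.
  remainder 1/81x_2^3 + 1/27x_2^2 + 10/9x_1 - 64/81x_2 - 10/27 ≠ 0; add g_3 = 1/81x_2^3 + 1/27x_2^2 + 10/9x_1 - 64/81x_2 - 10/27 to the basis.

The other S-polynomials (S(f_1,g_3), S(f_2,g_3)) all reduce to 0 modulo the current basis, so we have a Gröbner basis.
Inter-reduce: drop elements whose leading term is divisible by another's, tail-reduce, and make monic.
Reduced Gröbner basis: {x_2^3 + 3x_2^2 + 90x_1 - 64x_2 - 30, x_1^2 - 1/3x_1 - 2/3, x_1x_2 + 1/9x_2^2 - 10/9}.

Buchberger on the second generating set:
h_1 = -27x_1^2 - 18x_1x_2 - 2x_2^2 + 9x_1 + 42, LT = x_1^2.
h_2 = -27x_1x_2 - 3x_2^2 + 30, LT = x_1x_2.

S(h_1,h_2): lcm = x_1^2x_2. S = 5/9x_1x_2^2 + 2/27x_2^3 - 1/3x_1x_2 + 10/9x_1 - 14/9x_2.
  leading term x_1x_2^2: subtract (-5/243x_2)·h_2 from 5/9x_1x_2^2 + 2/27x_2^3 - 1/3x_1x_2 + 10/9x_1 - 14/9x_2 → 1/81x_2^3 - 1/3x_1x_2 + 10/9x_1 - 76/81x_2
  leading term x_2^3: no divisor's leading term divides it; move 1/81x_2^3 to the remainder.
  leading term x_1x_2: subtract (1/81)·h_2 from -1/3x_1x_2 + 10/9x_1 - 76/81x_2 → 1/27x_2^2 + 10/9x_1 - 76/81x_2 - 10/27
  leading term x_2^2: no divisor's leading term divides it; move 1/27x_2^2 to the remainder.
  leading term x_1: no divisor's leading term divides it; move 10/9x_1 to the remainder.
  leading term x_2: no divisor's leading term divides it; move -76/81x_2 to the remainder.
  leading term 1: no divisor's leading term divides it; move -10/27 to the remainder.
  remainder 1/81x_2^3 + 1/27x_2^2 + 10/9x_1 - 76/81x_2 - 10/27 ≠ 0; add k_3 = 1/81x_2^3 + 1/27x_2^2 + 10/9x_1 - 76/81x_2 - 10/27 to the basis.

The other S-polynomials (S(h_1,k_3), S(h_2,k_3)) all reduce to 0 modulo the current basis, so we have a Gröbner basis.
Inter-reduce: drop elements whose leading term is divisible by another's, tail-reduce, and make monic.
Reduced Gröbner basis: {x_2^3 + 3x_2^2 + 90x_1 - 76x_2 - 30, x_1^2 - 1/3x_1 - 22/27, x_1x_2 + 1/9x_2^2 - 10/9}.

The bases are distinct; the ideals are different.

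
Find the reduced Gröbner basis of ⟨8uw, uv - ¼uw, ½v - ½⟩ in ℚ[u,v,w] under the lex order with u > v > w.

f_1 = 8uw, LT = uw.
f_2 = uv - ¼uw, LT = uv.
f_3 = ½v - ½, LT = v.

S(f_2,f_3): lcm = uv. S = -¼uw + u.
  leading term uw: subtract (-1/32)·f_1 from -¼uw + u → u
  leading term u: no divisor's leading term divides it; move u to the remainder.
  remainder u ≠ 0; add g_4 = u to the basis.

The other S-polynomials (S(f_1,f_2), S(f_1,f_3), S(f_1,g_4), S(f_2,g_4), S(f_3,g_4)) all reduce to 0 modulo the current basis, so we have a Gröbner basis.
Inter-reduce: drop elements whose leading term is divisible by another's, tail-reduce, and make monic.

G = {u, v - 1}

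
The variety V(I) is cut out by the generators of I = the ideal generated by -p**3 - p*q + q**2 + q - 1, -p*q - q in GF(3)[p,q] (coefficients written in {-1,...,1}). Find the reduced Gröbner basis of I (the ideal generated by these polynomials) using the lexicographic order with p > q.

G = {p**3 - q**2 + q + 1, p*q + q, q**3 - q**2}

f_1 = -p**3 - p*q + q**2 + q - 1, LT = p**3.
f_2 = -p*q - q, LT = p*q.

S(f_1,f_2): lcm = p**3*q. S = -p**2*q + p*q**2 - q**3 - q**2 + q.
  leading term p**2*q: subtract (p)·f_2 from -p**2*q + p*q**2 - q**3 - q**2 + q → p*q**2 + p*q - q**3 - q**2 + q
  leading term p*q**2: subtract (-q)·f_2 from p*q**2 + p*q - q**3 - q**2 + q → p*q - q**3 + q**2 + q
  leading term p*q: subtract (-1)·f_2 from p*q - q**3 + q**2 + q → -q**3 + q**2
  leading term q**3: no divisor's leading term divides it; move -q**3 to the remainder.
  leading term q**2: no divisor's leading term divides it; move q**2 to the remainder.
  remainder -q**3 + q**2 ≠ 0; add g_3 = -q**3 + q**2 to the basis.

The other S-polynomials (S(f_1,g_3), S(f_2,g_3)) all reduce to 0 modulo the current basis, so we have a Gröbner basis.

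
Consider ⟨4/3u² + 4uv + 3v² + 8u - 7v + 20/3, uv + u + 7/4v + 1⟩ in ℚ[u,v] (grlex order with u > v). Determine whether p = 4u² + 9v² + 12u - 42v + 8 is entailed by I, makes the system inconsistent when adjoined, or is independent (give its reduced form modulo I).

4u² + 9v² + 12u - 42v + 8 lies in I (it reduces to 0).

First compute the reduced Gröbner basis of I by Buchberger's algorithm.
f_1 = 4/3u² + 4uv + 3v² + 8u - 7v + 20/3, LT = u².
f_2 = uv + u + 7/4v + 1, LT = uv.

S(f_1,f_2): lcm = u²v. S = 3uv² + 9/4v³ - u² + 17/4uv - 21/4v² - u + 5v.
  leading term uv²: subtract (3v)·f_2 from 3uv² + 9/4v³ - u² + 17/4uv - 21/4v² - u + 5v → 9/4v³ - u² + 5/4uv - 21/2v² - u + 2v
  leading term v³: no divisor's leading term divides it; move 9/4v³ to the remainder.
  leading term u²: subtract (-¾)·f_1 from -u² + 5/4uv - 21/2v² - u + 2v → 17/4uv - 33/4v² + 5u - 13/4v + 5
  leading term uv: subtract (17/4)·f_2 from 17/4uv - 33/4v² + 5u - 13/4v + 5 → -33/4v² + ¾u - 171/16v + ¾
  leading term v²: no divisor's leading term divides it; move -33/4v² to the remainder.
  leading term u: no divisor's leading term divides it; move ¾u to the remainder.
  leading term v: no divisor's leading term divides it; move -171/16v to the remainder.
  leading term 1: no divisor's leading term divides it; move ¾ to the remainder.
  remainder 9/4v³ - 33/4v² + ¾u - 171/16v + ¾ ≠ 0; add h_3 = 9/4v³ - 33/4v² + ¾u - 171/16v + ¾ to the basis.

The other S-polynomials (S(f_1,h_3), S(f_2,h_3)) all reduce to 0 modulo the current basis, so we have a Gröbner basis.
Inter-reduce: drop elements whose leading term is divisible by another's, tail-reduce, and make monic.
Reduced Gröbner basis: {v³ - 11/3v² + ⅓u - 19/4v + ⅓, u² + 9/4v² + 3u - 21/2v + 2, uv + u + 7/4v + 1}.
Label its elements g_1 = v³ - 11/3v² + ⅓u - 19/4v + ⅓, g_2 = u² + 9/4v² + 3u - 21/2v + 2, g_3 = uv + u + 7/4v + 1.

Reduce p = 4u² + 9v² + 12u - 42v + 8 modulo G:
  leading term u²: subtract (4)·g_2 from 4u² + 9v² + 12u - 42v + 8 → 0
  normal form = 0.
Since the normal form is 0, p ∈ I.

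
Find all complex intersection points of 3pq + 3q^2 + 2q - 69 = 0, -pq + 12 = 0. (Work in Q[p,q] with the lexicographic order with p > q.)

Compute a lex Gröbner basis by Buchberger's algorithm.
f_1 = 3pq + 3q^2 + 2q - 69, LT = pq.
f_2 = -pq + 12, LT = pq.

S(f_1,f_2): lcm = pq. S = q^2 + 2/3q - 11.
  leading term q^2: no divisor's leading term divides it; move q^2 to the remainder.
  leading term q: no divisor's leading term divides it; move 2/3q to the remainder.
  leading term 1: no divisor's leading term divides it; move -11 to the remainder.
  remainder q^2 + 2/3q - 11 ≠ 0; add h_3 = q^2 + 2/3q - 11 to the basis.

S(f_1,h_3): lcm = pq^2. S = -2/3pq + 11p + q^3 + 2/3q^2 - 23q.
  leading term pq: subtract (-2/9)·f_1 from -2/3pq + 11p + q^3 + 2/3q^2 - 23q → 11p + q^3 + 4/3q^2 - 203/9q - 46/3
  leading term p: no divisor's leading term divides it; move 11p to the remainder.
  leading term q^3: subtract (q)·h_3 from q^3 + 4/3q^2 - 203/9q - 46/3 → 2/3q^2 - 104/9q - 46/3
  leading term q^2: subtract (2/3)·h_3 from 2/3q^2 - 104/9q - 46/3 → -12q - 8
  leading term q: no divisor's leading term divides it; move -12q to the remainder.
  leading term 1: no divisor's leading term divides it; move -8 to the remainder.
  remainder 11p - 12q - 8 ≠ 0; add h_4 = 11p - 12q - 8 to the basis.

S(f_2,h_3): lcm = pq^2. S = -2/3pq + 11p - 12q.
  leading term pq: subtract (-2/9)·f_1 from -2/3pq + 11p - 12q → 11p + 2/3q^2 - 104/9q - 46/3
  leading term p: subtract (1)·h_4 from 11p + 2/3q^2 - 104/9q - 46/3 → 2/3q^2 + 4/9q - 22/3
  leading term q^2: subtract (2/3)·h_3 from 2/3q^2 + 4/9q - 22/3 → 0
  remainder 0.

S(f_1,h_4): lcm = pq. S = 23/11q^2 + 46/33q - 23.
  leading term q^2: subtract (23/11)·h_3 from 23/11q^2 + 46/33q - 23 → 0
  remainder 0.

S(f_2,h_4): lcm = pq. S = 12/11q^2 + 8/11q - 12.
  leading term q^2: subtract (12/11)·h_3 from 12/11q^2 + 8/11q - 12 → 0
  remainder 0.

S(h_3,h_4): leading monomials are coprime, so the S-polynomial reduces to 0 (Buchberger's first criterion).
Every S-polynomial of the final basis reduces to 0, so we have a Gröbner basis.
Inter-reduce: drop elements whose leading term is divisible by another's, tail-reduce, and make monic.
Reduced Gröbner basis: {p - 12/11q - 8/11, q^2 + 2/3q - 11}.

Elimination: the polynomial q^2 + 2/3q - 11 lies in the elimination ideal for q, so q ∈ {-11/3, 3}. For each such q, the remaining basis elements (now univariate) give the rest of the solution.
  q = -11/3: the earlier basis element becomes p + 36/11 = 0, giving p = -36/11 — point (-36/11, -11/3).
  q = 3: the earlier basis element becomes p - 4 = 0, giving p = 4 — point (4, 3).

{(-36/11, -11/3), (4, 3)}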